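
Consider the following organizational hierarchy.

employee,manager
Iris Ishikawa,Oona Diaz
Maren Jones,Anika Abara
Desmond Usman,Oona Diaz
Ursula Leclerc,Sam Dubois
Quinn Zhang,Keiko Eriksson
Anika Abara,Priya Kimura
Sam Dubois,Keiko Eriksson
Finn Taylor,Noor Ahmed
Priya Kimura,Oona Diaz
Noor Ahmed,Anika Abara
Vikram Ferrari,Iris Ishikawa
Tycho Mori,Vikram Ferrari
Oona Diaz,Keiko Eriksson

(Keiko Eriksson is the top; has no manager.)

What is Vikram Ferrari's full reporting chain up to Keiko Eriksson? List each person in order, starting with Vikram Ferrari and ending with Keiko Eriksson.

Vikram Ferrari -> Iris Ishikawa -> Oona Diaz -> Keiko Eriksson

Vikram Ferrari reports to Iris Ishikawa. Iris Ishikawa reports to Oona Diaz. Oona Diaz reports to Keiko Eriksson. Keiko Eriksson is at the top.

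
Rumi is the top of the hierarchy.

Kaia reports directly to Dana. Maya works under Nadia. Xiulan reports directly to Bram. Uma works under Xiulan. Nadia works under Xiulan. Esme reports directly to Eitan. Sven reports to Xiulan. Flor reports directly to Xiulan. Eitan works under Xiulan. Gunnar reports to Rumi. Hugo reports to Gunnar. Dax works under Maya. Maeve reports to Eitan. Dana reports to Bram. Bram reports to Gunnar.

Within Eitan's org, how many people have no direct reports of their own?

2

The people in Eitan's organization with no one reporting to them are Esme, Maeve. That is 2.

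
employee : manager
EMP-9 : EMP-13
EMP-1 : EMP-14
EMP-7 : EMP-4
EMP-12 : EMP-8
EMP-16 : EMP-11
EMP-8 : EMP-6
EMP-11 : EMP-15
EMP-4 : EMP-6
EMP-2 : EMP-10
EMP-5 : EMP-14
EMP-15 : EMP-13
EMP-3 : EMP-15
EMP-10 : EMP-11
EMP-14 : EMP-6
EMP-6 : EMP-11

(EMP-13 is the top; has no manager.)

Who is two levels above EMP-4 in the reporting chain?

EMP-11

EMP-4 reports to EMP-6, and EMP-6 reports to EMP-11. So EMP-4's skip-level manager is EMP-11.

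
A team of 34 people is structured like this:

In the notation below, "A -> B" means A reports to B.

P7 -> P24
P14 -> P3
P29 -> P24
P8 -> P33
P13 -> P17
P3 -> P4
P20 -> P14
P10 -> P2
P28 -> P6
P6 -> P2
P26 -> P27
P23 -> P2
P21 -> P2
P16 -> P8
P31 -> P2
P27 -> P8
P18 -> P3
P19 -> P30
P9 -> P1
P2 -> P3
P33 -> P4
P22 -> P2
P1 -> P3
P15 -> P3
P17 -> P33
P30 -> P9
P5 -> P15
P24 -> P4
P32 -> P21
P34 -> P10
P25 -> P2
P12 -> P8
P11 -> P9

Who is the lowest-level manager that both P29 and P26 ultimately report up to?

P4

P29's chain of managers is P24, P4. P26's chain of managers is P27, P8, P33, P4. The first manager that appears in both chains is P4.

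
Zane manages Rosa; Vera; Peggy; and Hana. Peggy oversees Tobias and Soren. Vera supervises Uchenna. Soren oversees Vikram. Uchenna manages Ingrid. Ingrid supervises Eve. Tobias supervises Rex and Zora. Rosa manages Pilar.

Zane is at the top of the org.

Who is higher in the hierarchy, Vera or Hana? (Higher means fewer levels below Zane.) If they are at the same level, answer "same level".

Both Vera and Hana are 1 level below Zane.

same level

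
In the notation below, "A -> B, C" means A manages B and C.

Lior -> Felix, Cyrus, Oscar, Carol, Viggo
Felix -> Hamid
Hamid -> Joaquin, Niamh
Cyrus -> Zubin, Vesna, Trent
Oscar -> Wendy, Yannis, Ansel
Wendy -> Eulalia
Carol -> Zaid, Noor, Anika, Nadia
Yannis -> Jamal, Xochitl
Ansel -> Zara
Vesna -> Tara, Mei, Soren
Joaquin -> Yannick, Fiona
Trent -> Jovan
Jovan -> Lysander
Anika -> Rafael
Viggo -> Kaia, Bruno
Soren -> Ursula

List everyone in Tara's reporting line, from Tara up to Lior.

Tara -> Vesna -> Cyrus -> Lior

Tara reports to Vesna. Vesna reports to Cyrus. Cyrus reports to Lior. Lior is at the top.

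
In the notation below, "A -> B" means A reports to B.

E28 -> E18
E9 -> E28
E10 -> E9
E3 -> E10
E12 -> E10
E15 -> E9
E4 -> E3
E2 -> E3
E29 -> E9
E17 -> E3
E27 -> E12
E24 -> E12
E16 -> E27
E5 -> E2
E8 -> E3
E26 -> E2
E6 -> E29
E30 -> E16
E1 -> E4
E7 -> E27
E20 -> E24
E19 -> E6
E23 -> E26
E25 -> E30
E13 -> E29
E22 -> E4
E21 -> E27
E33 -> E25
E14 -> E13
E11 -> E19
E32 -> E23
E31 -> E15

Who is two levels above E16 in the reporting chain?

E16 reports to E27, and E27 reports to E12. So E16's skip-level manager is E12.

E12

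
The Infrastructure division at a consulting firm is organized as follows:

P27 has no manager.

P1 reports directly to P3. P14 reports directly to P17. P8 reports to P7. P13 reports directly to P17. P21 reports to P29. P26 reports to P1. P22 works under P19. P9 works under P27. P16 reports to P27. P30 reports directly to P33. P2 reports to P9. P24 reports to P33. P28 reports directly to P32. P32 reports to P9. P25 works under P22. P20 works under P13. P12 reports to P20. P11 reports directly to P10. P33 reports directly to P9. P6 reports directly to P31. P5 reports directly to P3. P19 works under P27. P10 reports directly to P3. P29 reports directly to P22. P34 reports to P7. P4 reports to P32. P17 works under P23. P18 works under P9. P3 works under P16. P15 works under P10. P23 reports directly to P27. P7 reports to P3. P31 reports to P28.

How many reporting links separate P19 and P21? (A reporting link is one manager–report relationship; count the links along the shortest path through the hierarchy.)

3

P21 is in P19's organization: the chain from P21 up to P19 is P21 → P29 → P22 → P19, which is 3 links.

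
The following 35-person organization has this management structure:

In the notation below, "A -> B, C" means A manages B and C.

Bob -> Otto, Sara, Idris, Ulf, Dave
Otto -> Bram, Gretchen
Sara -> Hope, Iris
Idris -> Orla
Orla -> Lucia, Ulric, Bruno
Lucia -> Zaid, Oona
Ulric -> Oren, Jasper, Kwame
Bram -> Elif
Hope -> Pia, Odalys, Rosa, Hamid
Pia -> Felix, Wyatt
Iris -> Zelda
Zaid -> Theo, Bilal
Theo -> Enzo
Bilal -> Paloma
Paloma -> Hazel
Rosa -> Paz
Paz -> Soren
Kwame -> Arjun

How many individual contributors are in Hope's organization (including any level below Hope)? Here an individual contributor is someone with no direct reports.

5

The people in Hope's organization with no one reporting to them are Hamid, Soren, Odalys, Wyatt, Felix. That is 5.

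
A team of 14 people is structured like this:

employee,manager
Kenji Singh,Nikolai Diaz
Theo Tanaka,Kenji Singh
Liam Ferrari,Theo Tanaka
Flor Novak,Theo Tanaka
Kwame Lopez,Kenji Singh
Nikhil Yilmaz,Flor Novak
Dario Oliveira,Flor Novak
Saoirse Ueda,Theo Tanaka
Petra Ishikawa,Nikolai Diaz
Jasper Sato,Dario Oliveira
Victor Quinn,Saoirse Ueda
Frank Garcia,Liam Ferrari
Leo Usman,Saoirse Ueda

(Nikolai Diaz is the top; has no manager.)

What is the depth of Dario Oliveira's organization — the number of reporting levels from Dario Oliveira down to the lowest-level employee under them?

The longest chain under Dario Oliveira runs Dario Oliveira → Jasper Sato, which is 1 level below Dario Oliveira.

1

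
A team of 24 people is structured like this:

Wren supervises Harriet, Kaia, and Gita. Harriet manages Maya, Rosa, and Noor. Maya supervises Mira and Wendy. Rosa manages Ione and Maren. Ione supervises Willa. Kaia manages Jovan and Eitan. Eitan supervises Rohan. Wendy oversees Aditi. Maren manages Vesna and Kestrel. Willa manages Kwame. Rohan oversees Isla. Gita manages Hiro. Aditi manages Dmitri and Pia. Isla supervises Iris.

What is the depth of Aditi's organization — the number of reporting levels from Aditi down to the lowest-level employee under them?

1

The longest chain under Aditi runs Aditi → Pia, which is 1 level below Aditi.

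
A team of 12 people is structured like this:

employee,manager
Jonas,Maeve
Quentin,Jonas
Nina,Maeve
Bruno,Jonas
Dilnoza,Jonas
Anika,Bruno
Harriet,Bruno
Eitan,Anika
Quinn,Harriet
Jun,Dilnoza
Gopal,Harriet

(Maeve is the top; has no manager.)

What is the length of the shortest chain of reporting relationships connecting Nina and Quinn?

Nina is 1 level below Maeve, and Quinn is 4 levels below Maeve (their lowest common manager). The shortest path runs up from Nina to Maeve and back down to Quinn: 1 + 4 = 5 links.

5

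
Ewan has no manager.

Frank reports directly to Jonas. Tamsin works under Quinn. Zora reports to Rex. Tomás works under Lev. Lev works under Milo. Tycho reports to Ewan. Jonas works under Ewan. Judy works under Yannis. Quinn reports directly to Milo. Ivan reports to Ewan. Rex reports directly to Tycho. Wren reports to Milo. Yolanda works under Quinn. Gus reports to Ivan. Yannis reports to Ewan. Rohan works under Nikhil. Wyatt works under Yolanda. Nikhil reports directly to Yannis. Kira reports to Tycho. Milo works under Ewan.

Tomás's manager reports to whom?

Milo

Tomás reports to Lev, and Lev reports to Milo. So Tomás's skip-level manager is Milo.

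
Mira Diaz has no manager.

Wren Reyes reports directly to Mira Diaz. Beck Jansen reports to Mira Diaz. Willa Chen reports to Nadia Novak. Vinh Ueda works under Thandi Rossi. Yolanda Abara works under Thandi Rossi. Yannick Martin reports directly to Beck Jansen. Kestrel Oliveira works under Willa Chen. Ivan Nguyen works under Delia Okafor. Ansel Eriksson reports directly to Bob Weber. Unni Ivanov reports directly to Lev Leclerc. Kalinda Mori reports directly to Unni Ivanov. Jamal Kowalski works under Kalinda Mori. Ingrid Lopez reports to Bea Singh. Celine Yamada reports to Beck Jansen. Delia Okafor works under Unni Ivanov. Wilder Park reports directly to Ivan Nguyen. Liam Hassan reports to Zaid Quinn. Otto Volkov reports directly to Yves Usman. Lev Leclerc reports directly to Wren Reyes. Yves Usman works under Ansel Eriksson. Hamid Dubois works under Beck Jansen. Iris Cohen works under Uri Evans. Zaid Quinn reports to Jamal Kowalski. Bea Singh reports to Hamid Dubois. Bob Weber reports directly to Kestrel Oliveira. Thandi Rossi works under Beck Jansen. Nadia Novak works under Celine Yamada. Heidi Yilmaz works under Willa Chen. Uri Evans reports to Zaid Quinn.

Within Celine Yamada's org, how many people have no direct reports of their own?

2

The people in Celine Yamada's organization with no one reporting to them are Heidi Yilmaz, Otto Volkov. That is 2.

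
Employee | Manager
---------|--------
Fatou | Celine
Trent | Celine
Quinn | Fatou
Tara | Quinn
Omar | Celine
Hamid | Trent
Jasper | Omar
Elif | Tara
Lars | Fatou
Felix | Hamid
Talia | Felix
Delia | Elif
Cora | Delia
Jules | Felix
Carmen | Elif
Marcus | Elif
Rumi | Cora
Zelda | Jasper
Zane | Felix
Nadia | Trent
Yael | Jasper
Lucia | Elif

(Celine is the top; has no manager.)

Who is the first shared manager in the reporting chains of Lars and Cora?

Fatou

Lars's chain of managers is Fatou, Celine. Cora's chain of managers is Delia, Elif, Tara, Quinn, Fatou, Celine. The first manager that appears in both chains is Fatou.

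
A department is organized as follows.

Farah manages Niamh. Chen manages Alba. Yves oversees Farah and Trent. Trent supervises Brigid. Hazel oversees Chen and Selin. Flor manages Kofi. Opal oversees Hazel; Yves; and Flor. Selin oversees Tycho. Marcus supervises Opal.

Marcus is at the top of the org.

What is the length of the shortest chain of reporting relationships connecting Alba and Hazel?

2

Alba is in Hazel's organization: the chain from Alba up to Hazel is Alba → Chen → Hazel, which is 2 links.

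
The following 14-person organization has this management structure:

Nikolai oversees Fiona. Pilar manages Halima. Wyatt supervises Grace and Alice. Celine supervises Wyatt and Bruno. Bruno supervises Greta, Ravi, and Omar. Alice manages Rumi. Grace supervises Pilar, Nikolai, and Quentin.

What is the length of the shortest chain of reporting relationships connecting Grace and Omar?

4

Grace is 2 levels below Celine, and Omar is 2 levels below Celine (their lowest common manager). The shortest path runs up from Grace to Celine and back down to Omar: 2 + 2 = 4 links.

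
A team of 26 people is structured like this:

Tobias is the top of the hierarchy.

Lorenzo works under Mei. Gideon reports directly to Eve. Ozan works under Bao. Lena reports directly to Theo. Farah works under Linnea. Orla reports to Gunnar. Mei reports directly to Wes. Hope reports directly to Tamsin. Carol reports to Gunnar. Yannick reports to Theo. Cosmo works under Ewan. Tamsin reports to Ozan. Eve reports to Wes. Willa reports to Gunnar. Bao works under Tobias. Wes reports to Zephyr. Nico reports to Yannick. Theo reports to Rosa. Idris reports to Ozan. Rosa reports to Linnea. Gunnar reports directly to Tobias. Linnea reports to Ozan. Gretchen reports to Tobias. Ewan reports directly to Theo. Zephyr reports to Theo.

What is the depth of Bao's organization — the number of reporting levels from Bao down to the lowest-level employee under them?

8

The longest chain under Bao runs Bao → Ozan → Linnea → Rosa → Theo → Zephyr → Wes → Eve → Gideon, which is 8 levels below Bao.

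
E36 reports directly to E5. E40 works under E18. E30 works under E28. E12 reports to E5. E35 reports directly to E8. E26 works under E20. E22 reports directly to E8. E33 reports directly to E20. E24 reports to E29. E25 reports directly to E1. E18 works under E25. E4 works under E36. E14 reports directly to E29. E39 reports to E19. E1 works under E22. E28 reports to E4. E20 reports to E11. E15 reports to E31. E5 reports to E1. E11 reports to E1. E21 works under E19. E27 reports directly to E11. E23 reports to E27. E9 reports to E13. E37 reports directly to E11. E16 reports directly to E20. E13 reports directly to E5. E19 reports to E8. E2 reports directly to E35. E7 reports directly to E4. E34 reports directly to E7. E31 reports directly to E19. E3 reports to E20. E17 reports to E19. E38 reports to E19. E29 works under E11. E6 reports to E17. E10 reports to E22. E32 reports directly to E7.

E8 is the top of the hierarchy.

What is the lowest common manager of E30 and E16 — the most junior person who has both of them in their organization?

E1

E30's chain of managers is E28, E4, E36, E5, E1, E22, E8. E16's chain of managers is E20, E11, E1, E22, E8. The first manager that appears in both chains is E1.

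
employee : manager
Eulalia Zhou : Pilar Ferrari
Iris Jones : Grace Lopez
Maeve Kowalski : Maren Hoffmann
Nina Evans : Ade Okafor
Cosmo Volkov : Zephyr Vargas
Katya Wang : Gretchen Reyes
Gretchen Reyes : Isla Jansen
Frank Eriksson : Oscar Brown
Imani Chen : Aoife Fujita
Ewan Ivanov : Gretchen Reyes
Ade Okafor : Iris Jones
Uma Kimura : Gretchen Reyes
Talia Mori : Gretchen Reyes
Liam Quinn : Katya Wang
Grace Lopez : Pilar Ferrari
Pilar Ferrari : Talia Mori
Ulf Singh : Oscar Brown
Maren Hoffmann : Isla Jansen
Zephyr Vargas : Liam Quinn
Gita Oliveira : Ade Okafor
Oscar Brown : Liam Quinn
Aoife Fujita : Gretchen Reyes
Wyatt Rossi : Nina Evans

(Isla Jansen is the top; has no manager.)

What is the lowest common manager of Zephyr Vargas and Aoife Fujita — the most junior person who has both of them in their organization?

Zephyr Vargas's chain of managers is Liam Quinn, Katya Wang, Gretchen Reyes, Isla Jansen. Aoife Fujita's chain of managers is Gretchen Reyes, Isla Jansen. The first manager that appears in both chains is Gretchen Reyes.

Gretchen Reyes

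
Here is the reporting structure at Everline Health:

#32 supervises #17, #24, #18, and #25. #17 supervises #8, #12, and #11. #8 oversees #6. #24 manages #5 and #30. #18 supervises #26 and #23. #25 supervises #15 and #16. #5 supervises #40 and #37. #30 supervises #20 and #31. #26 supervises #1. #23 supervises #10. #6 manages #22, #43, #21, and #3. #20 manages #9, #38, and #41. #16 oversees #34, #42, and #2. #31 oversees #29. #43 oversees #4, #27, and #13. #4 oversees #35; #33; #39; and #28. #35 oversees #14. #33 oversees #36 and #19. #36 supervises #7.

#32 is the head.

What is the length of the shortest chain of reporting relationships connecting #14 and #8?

#14 is in #8's organization: the chain from #14 up to #8 is #14 → #35 → #4 → #43 → #6 → #8, which is 5 links.

5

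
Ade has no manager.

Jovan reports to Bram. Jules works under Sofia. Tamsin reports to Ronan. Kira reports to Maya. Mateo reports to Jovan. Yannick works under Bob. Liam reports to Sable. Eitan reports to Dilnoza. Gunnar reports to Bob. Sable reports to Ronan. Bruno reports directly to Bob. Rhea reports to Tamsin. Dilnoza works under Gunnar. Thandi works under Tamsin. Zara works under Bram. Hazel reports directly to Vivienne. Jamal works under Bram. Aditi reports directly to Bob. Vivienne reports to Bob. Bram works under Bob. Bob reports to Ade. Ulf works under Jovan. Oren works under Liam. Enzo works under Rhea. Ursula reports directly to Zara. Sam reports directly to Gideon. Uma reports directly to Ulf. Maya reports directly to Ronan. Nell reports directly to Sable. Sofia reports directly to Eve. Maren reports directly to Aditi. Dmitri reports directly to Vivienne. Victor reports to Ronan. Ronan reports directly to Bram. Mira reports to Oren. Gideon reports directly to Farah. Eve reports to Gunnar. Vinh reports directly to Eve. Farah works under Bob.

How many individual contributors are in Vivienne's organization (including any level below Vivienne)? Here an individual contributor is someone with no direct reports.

The people in Vivienne's organization with no one reporting to them are Hazel, Dmitri. That is 2.

2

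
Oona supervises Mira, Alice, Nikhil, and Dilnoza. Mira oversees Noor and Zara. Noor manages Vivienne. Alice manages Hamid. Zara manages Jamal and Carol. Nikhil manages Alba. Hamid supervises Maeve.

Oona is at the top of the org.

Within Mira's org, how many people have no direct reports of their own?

3

The people in Mira's organization with no one reporting to them are Carol, Jamal, Vivienne. That is 3.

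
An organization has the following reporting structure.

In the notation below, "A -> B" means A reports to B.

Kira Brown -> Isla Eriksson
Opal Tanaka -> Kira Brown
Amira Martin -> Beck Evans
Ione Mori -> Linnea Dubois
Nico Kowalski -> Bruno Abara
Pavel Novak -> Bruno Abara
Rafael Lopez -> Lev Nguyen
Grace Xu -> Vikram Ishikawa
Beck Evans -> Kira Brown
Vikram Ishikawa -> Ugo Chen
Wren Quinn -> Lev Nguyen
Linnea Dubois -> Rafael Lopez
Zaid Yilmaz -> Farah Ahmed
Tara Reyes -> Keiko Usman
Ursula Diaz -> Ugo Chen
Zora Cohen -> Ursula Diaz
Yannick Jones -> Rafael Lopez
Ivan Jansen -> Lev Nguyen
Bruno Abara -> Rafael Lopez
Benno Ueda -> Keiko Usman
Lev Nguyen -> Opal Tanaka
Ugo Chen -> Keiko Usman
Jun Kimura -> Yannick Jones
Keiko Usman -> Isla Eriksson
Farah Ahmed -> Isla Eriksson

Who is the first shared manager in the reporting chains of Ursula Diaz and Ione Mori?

Ursula Diaz's chain of managers is Ugo Chen, Keiko Usman, Isla Eriksson. Ione Mori's chain of managers is Linnea Dubois, Rafael Lopez, Lev Nguyen, Opal Tanaka, Kira Brown, Isla Eriksson. The first manager that appears in both chains is Isla Eriksson.

Isla Eriksson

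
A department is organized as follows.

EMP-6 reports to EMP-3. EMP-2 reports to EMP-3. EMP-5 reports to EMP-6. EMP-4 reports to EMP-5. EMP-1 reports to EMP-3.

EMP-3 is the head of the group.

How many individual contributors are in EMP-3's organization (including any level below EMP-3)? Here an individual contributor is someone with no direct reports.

3

The people in EMP-3's organization with no one reporting to them are EMP-1, EMP-2, EMP-4. That is 3.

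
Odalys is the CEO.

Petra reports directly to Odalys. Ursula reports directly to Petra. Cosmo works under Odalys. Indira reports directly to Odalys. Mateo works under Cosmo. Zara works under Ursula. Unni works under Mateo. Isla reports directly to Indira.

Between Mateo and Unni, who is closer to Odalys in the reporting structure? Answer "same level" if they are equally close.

Mateo is 2 levels below Odalys; Unni is 3. Mateo is higher.

Mateo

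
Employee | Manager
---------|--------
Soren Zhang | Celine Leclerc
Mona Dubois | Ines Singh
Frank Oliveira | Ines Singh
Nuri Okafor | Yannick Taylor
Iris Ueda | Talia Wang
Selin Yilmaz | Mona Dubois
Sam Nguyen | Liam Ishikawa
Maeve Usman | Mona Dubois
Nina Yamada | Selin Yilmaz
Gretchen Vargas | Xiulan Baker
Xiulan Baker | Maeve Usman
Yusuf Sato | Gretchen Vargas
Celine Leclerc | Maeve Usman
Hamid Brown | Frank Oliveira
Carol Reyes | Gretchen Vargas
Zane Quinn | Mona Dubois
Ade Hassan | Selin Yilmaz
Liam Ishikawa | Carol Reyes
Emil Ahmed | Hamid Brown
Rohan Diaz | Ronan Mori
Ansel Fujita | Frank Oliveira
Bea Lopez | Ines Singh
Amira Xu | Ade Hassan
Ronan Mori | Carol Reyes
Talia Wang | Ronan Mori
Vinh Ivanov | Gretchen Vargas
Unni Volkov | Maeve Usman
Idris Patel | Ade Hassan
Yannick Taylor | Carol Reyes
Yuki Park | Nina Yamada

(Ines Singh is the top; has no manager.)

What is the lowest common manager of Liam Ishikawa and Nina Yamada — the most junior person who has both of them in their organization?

Liam Ishikawa's chain of managers is Carol Reyes, Gretchen Vargas, Xiulan Baker, Maeve Usman, Mona Dubois, Ines Singh. Nina Yamada's chain of managers is Selin Yilmaz, Mona Dubois, Ines Singh. The first manager that appears in both chains is Mona Dubois.

Mona Dubois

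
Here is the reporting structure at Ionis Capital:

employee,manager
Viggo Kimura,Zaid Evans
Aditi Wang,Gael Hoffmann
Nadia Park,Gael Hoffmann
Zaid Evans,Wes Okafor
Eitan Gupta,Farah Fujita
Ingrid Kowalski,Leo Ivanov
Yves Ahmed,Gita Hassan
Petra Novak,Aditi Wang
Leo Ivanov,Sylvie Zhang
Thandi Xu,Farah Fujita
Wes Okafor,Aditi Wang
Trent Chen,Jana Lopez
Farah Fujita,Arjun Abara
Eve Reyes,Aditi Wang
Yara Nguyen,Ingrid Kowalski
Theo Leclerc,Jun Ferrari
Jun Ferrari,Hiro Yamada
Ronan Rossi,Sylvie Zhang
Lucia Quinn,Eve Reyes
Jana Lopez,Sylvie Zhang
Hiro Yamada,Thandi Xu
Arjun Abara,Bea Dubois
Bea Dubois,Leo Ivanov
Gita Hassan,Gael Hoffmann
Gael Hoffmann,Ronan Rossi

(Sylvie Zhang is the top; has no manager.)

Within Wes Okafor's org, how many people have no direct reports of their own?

1

The only person in Wes Okafor's organization with no one reporting to them is Viggo Kimura. That is 1.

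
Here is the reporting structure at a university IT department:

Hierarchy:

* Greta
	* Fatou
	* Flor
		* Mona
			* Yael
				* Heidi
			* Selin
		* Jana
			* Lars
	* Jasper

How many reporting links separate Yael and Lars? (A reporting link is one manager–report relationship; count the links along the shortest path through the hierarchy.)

Yael is 2 levels below Flor, and Lars is 2 levels below Flor (their lowest common manager). The shortest path runs up from Yael to Flor and back down to Lars: 2 + 2 = 4 links.

4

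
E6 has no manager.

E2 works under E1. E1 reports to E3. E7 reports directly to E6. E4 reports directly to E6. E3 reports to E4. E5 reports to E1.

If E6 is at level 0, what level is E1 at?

Chain from E1 up to E6: E1 → E3 → E4 → E6. That is 3 steps up, so E1 is 3 levels below E6.

3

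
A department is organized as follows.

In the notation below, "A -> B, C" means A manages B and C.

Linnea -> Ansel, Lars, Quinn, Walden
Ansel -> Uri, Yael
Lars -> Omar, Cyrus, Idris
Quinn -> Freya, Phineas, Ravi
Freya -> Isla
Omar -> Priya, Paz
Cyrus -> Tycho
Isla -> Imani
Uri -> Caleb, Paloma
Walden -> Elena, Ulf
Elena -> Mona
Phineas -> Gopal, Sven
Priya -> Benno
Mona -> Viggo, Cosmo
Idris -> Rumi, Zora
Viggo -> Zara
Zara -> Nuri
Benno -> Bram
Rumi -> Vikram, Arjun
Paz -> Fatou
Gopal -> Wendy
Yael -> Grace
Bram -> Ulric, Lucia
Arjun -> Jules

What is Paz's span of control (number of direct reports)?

Paz directly manages Fatou. That is 1 direct report.

1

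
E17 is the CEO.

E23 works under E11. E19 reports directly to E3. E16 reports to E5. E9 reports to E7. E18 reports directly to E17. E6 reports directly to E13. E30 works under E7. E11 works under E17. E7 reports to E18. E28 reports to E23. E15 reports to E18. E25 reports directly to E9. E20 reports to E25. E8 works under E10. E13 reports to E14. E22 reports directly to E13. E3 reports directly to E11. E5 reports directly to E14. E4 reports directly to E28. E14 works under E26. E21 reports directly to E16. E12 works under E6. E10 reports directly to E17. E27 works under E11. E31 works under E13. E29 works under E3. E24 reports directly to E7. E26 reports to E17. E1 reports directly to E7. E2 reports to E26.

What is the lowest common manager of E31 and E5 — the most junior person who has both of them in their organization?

E31's chain of managers is E13, E14, E26, E17. E5's chain of managers is E14, E26, E17. The first manager that appears in both chains is E14.

E14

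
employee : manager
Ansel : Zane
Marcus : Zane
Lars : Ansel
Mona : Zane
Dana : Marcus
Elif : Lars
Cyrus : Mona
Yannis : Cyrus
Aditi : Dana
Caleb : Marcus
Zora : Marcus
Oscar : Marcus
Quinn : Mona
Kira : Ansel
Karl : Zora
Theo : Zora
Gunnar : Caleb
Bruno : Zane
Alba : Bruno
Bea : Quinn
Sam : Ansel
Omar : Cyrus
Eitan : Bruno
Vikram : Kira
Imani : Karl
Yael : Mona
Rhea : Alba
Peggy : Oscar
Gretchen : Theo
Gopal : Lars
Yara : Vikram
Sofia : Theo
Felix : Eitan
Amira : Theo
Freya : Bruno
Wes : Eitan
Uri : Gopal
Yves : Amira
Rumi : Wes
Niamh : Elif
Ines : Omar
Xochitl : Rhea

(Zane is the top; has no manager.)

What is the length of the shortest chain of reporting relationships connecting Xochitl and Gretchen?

Xochitl is 4 levels below Zane, and Gretchen is 4 levels below Zane (their lowest common manager). The shortest path runs up from Xochitl to Zane and back down to Gretchen: 4 + 4 = 8 links.

8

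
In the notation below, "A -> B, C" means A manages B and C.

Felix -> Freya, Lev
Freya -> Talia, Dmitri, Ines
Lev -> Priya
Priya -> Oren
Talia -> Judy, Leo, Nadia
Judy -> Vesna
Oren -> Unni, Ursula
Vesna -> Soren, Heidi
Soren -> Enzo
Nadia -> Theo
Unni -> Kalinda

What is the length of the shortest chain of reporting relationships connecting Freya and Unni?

Freya is 1 level below Felix, and Unni is 4 levels below Felix (their lowest common manager). The shortest path runs up from Freya to Felix and back down to Unni: 1 + 4 = 5 links.

5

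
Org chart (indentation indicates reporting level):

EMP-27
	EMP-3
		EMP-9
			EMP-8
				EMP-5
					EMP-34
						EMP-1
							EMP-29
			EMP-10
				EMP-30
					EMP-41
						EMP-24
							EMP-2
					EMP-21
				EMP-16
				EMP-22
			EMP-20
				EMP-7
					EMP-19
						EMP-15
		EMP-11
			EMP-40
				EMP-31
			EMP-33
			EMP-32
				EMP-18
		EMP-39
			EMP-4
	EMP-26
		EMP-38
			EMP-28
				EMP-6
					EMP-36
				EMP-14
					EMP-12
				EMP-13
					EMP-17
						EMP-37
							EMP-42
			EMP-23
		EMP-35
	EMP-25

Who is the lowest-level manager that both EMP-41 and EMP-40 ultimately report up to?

EMP-3

EMP-41's chain of managers is EMP-30, EMP-10, EMP-9, EMP-3, EMP-27. EMP-40's chain of managers is EMP-11, EMP-3, EMP-27. The first manager that appears in both chains is EMP-3.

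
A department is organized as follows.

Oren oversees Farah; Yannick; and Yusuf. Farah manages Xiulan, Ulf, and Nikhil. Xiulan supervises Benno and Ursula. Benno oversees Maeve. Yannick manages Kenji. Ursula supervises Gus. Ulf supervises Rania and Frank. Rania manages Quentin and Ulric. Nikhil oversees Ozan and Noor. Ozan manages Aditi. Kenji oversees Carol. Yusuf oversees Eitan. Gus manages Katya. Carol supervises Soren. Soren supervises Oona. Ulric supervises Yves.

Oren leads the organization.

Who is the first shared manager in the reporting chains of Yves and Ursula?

Yves's chain of managers is Ulric, Rania, Ulf, Farah, Oren. Ursula's chain of managers is Xiulan, Farah, Oren. The first manager that appears in both chains is Farah.

Farah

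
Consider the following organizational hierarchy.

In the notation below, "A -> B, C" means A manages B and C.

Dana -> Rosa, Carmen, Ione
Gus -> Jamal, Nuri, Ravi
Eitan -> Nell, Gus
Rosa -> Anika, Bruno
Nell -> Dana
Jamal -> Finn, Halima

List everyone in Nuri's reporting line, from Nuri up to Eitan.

Nuri -> Gus -> Eitan

Nuri reports to Gus. Gus reports to Eitan. Eitan is at the top.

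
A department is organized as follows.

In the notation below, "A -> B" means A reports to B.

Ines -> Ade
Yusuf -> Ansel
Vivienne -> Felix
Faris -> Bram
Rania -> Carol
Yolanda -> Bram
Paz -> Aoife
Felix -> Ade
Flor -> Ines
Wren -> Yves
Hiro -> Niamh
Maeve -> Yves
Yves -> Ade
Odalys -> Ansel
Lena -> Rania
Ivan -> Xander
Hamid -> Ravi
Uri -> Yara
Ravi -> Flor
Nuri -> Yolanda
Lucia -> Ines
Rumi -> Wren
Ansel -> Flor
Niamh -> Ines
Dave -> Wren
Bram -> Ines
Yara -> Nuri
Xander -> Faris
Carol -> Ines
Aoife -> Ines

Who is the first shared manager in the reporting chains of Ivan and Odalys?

Ines

Ivan's chain of managers is Xander, Faris, Bram, Ines, Ade. Odalys's chain of managers is Ansel, Flor, Ines, Ade. The first manager that appears in both chains is Ines.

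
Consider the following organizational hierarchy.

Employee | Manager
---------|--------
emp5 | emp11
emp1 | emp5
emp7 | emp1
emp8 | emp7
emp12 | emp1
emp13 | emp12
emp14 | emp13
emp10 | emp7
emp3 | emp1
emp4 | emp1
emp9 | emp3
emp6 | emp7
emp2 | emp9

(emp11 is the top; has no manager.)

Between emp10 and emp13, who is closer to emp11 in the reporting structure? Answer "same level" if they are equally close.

same level

Both emp10 and emp13 are 4 levels below emp11.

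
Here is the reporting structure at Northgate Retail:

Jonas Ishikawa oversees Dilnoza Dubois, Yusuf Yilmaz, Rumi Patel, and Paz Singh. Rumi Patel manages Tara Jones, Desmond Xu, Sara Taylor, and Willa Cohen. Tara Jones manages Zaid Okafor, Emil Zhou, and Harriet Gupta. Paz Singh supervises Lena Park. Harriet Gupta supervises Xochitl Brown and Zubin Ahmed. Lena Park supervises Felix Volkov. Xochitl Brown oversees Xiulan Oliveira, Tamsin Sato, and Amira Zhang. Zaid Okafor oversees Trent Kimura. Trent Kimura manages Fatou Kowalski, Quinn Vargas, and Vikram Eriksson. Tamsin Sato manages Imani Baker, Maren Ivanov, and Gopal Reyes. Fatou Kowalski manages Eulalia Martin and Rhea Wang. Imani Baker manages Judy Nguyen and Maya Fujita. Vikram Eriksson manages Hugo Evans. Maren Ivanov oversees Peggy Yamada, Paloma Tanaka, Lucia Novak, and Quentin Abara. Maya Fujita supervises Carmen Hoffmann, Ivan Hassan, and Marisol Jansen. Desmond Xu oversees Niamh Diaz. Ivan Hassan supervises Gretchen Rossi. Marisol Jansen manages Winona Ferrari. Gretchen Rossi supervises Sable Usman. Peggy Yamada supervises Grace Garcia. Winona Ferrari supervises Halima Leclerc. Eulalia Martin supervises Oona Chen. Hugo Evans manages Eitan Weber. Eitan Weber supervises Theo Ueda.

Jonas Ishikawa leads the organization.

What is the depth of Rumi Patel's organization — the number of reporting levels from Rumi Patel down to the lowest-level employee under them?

9

The longest chain under Rumi Patel runs Rumi Patel → Tara Jones → Harriet Gupta → Xochitl Brown → Tamsin Sato → Imani Baker → Maya Fujita → Marisol Jansen → Winona Ferrari → Halima Leclerc, which is 9 levels below Rumi Patel.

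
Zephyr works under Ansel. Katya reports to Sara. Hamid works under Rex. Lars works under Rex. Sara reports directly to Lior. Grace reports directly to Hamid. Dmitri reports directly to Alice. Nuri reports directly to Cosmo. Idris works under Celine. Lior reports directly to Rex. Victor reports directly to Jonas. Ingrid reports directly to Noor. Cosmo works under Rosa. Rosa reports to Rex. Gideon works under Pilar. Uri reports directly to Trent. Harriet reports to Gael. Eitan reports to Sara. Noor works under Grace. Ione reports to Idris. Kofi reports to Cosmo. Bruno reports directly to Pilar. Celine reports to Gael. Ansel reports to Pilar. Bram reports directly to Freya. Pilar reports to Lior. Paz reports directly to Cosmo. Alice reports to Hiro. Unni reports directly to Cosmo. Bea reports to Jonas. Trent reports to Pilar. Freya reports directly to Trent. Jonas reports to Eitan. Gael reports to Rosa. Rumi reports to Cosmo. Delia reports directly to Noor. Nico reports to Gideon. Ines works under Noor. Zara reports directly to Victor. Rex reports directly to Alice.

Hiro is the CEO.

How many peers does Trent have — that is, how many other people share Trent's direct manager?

3

Trent reports to Pilar. Pilar's other direct reports are Ansel, Gideon, Bruno — 3 peers.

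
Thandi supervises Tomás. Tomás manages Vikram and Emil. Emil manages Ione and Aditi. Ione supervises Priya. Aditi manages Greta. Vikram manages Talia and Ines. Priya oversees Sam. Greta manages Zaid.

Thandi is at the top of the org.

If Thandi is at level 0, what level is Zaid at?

Chain from Zaid up to Thandi: Zaid → Greta → Aditi → Emil → Tomás → Thandi. That is 5 steps up, so Zaid is 5 levels below Thandi.

5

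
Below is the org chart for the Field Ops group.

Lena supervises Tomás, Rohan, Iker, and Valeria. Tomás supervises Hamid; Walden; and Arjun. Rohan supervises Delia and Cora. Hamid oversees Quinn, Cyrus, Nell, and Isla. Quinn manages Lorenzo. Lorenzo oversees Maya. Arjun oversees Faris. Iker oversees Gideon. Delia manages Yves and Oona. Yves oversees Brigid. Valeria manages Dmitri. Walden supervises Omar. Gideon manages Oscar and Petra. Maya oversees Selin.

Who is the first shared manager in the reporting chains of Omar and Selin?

Tomás

Omar's chain of managers is Walden, Tomás, Lena. Selin's chain of managers is Maya, Lorenzo, Quinn, Hamid, Tomás, Lena. The first manager that appears in both chains is Tomás.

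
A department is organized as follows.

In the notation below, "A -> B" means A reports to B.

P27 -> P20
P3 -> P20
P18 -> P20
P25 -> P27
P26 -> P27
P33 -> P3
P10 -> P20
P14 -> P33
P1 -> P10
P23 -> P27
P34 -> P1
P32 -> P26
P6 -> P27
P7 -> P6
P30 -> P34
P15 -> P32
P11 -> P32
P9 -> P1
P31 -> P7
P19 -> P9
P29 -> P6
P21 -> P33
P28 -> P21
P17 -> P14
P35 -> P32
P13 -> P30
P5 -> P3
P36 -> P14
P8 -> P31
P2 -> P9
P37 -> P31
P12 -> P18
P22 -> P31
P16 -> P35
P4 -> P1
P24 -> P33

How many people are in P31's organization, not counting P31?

P31 directly manages P8, P37, P22. P8 has no reports. P37 has no reports. P22 has no reports. So P31's organization is 3 direct reports plus everyone under them: 1 + 1 + 1 = 3.

3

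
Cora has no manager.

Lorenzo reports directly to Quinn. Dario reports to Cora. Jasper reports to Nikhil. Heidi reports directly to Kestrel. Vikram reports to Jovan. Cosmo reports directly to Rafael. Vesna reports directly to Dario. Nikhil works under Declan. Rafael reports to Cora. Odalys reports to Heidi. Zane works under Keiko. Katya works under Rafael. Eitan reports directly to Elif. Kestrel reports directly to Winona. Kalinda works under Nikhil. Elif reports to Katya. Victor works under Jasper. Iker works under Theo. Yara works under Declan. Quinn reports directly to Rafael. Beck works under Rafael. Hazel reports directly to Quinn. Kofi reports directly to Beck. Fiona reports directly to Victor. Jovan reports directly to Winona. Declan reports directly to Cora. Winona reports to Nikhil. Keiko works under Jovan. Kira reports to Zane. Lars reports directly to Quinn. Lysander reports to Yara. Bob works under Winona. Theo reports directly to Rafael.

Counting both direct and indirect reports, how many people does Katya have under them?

Katya directly manages Elif. Under Elif: Eitan (1). That's 2 in total.

2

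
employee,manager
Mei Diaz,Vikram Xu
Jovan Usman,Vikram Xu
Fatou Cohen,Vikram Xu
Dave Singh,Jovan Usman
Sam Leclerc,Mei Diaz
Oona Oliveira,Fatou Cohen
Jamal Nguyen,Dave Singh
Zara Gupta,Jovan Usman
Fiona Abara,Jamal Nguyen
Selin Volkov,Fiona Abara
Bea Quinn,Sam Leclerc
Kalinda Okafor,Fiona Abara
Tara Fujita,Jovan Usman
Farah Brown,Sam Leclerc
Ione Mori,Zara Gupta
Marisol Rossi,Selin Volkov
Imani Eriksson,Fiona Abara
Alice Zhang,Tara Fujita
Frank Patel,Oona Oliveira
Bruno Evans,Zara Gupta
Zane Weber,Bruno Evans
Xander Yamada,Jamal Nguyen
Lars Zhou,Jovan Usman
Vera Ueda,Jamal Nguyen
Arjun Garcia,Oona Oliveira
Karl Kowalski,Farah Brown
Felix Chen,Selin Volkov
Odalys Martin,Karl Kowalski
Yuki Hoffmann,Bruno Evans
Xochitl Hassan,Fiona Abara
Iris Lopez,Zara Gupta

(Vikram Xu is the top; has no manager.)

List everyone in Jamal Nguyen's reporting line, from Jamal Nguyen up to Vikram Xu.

Jamal Nguyen -> Dave Singh -> Jovan Usman -> Vikram Xu

Jamal Nguyen reports to Dave Singh. Dave Singh reports to Jovan Usman. Jovan Usman reports to Vikram Xu. Vikram Xu is at the top.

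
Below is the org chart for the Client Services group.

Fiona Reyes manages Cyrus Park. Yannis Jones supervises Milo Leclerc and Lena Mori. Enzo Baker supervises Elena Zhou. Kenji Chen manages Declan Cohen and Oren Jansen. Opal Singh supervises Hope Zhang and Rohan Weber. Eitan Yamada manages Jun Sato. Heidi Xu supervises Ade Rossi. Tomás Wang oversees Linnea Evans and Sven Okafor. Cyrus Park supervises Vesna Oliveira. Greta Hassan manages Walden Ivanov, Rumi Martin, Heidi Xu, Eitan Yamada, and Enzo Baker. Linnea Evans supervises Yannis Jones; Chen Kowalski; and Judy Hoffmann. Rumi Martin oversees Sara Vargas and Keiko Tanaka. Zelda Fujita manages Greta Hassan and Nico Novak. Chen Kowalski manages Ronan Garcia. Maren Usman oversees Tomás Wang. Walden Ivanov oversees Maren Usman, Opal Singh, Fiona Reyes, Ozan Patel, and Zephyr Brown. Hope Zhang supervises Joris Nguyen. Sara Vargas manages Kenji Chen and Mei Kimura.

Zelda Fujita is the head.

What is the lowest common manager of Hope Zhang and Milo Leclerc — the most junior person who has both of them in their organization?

Walden Ivanov

Hope Zhang's chain of managers is Opal Singh, Walden Ivanov, Greta Hassan, Zelda Fujita. Milo Leclerc's chain of managers is Yannis Jones, Linnea Evans, Tomás Wang, Maren Usman, Walden Ivanov, Greta Hassan, Zelda Fujita. The first manager that appears in both chains is Walden Ivanov.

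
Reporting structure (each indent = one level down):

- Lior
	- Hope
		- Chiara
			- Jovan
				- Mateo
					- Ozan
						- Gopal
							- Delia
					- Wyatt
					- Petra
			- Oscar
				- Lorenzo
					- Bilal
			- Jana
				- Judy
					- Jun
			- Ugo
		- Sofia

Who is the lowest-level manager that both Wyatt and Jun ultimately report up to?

Wyatt's chain of managers is Mateo, Jovan, Chiara, Hope, Lior. Jun's chain of managers is Judy, Jana, Chiara, Hope, Lior. The first manager that appears in both chains is Chiara.

Chiara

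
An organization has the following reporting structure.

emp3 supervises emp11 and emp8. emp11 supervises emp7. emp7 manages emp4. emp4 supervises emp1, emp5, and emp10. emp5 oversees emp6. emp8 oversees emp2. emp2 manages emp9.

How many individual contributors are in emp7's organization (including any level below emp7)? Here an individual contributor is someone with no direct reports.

3

The people in emp7's organization with no one reporting to them are emp10, emp6, emp1. That is 3.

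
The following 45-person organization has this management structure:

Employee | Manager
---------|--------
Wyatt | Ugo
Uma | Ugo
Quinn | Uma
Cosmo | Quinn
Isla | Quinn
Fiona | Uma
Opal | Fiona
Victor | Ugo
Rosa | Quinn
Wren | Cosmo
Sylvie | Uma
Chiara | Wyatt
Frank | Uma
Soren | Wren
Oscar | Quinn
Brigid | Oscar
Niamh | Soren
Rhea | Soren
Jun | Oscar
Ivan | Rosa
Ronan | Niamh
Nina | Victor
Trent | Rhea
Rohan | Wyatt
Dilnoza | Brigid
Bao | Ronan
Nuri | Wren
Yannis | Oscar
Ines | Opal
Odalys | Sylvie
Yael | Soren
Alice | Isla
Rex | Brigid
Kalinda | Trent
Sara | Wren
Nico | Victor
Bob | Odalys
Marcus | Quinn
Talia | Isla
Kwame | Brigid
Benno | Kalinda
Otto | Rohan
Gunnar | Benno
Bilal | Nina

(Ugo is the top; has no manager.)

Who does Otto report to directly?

Otto reports directly to Rohan.

Rohan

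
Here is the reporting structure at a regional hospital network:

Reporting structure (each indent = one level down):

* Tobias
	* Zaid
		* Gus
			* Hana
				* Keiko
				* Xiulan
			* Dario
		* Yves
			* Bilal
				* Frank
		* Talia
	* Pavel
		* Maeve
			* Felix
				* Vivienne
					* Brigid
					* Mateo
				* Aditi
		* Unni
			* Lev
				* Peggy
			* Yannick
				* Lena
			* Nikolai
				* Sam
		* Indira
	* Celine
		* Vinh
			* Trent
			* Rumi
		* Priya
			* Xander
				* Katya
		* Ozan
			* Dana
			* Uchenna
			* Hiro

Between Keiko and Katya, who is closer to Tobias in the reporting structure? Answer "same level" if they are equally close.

same level

Both Keiko and Katya are 4 levels below Tobias.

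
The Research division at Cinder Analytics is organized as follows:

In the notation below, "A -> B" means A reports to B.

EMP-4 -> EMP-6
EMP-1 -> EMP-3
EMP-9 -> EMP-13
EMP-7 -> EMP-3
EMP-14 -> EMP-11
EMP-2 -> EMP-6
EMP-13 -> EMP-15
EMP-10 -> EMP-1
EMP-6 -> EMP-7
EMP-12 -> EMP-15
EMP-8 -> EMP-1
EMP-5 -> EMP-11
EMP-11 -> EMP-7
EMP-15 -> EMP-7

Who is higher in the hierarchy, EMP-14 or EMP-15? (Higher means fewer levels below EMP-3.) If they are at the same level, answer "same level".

EMP-15

EMP-14 is 3 levels below EMP-3; EMP-15 is 2. EMP-15 is higher.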